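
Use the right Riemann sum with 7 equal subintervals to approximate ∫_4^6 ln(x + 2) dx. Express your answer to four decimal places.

3.9258

Δx = (6 − 4)/7 = 2/7.
Right endpoints: 30/7, 32/7, 34/7, 36/7, 38/7, 40/7, 6.
f(30/7) ≈ 1.8383, f(32/7) ≈ 1.8827, f(34/7) ≈ 1.9253, f(36/7) ≈ 1.9661, f(38/7) ≈ 2.0053, f(40/7) ≈ 2.0431, f(6) ≈ 2.0794.
Sum = Δx · [f(30/7) + f(32/7) + f(34/7) + ...].
Sum ≈ 3.9258.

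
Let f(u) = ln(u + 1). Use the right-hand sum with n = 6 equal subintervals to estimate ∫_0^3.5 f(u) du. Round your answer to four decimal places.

3.6853

Δu = (3.5 − 0)/6 = 7/12.
Right endpoints: 7/12, 7/6, 1.75, 7/3, 35/12, 3.5.
f(7/12) ≈ 0.4595, f(7/6) ≈ 0.7732, f(1.75) ≈ 1.0116, f(7/3) ≈ 1.2040, f(35/12) ≈ 1.3652, f(3.5) ≈ 1.5041.
Sum = Δu · [f(7/12) + f(7/6) + f(1.75) + ...].
Sum ≈ 3.6853.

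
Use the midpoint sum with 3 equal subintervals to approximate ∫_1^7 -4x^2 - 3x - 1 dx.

-526

Δx = (7 − 1)/3 = 2.
Midpoints: 2, 4, 6.
f(2) = -23, f(4) = -77, f(6) = -163.
Sum = Δx · [f(2) + f(4) + f(6)].
Sum = -526.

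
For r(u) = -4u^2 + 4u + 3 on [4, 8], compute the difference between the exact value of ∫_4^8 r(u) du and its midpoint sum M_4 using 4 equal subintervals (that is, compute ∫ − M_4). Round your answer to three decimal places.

-1.333

Exact integral: ∫_4^8 r(u) du ≈ -489.33333.
M_4 = -488.
Error ≈ -489.33333 − (-488) ≈ -1.333.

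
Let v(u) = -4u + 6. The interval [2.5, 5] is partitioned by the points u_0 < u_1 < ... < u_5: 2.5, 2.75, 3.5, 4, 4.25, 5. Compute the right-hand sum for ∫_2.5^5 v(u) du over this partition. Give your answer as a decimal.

Subinterval widths: 0.25, 0.75, 0.5, 0.25, 0.75.
Right endpoints: 2.75, 3.5, 4, 4.25, 5.
v(2.75) = -5, v(3.5) = -8, v(4) = -10, v(4.25) = -11, v(5) = -14.
Sum = Σ Δu_i · v(u_i).
Sum = -25.5.

-25.5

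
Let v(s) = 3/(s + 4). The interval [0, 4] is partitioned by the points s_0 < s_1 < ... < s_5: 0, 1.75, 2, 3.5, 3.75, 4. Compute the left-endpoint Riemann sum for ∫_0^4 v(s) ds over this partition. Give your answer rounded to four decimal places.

Subinterval widths: 1.75, 0.25, 1.5, 0.25, 0.25.
Left endpoints: 0, 1.75, 2, 3.5, 3.75.
v(0) = 0.75, v(1.75) = 12/23, v(2) = 0.5, v(3.5) = 0.4, v(3.75) = 12/31.
Sum = Σ Δs_i · v(s_i).
Sum ≈ 2.3897.

2.3897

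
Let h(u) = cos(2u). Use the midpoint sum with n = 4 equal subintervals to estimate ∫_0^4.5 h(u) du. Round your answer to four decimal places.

Δu = (4.5 − 0)/4 = 1.125.
Midpoints: 0.5625, 1.6875, 2.8125, 3.9375.
h(0.5625) ≈ 0.4312, h(1.6875) ≈ -0.9729, h(2.8125) ≈ 0.7911, h(3.9375) ≈ -0.0210.
Sum = Δu · [h(0.5625) + h(1.6875) + h(2.8125) + h(3.9375)].
Sum ≈ 0.2569.

0.2569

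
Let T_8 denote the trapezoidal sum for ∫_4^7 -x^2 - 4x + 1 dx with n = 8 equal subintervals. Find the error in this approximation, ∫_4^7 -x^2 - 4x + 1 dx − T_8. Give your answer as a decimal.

0.0703125

Exact integral: ∫_4^7 f(x) dx = -156.
T_8 = -156.0703125.
Error = -156 − (-156.0703125) = 0.0703125.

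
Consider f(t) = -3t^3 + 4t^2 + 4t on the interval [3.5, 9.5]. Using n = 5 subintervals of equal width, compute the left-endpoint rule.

Δt = (9.5 − 3.5)/5 = 1.2.
Left endpoints: 3.5, 4.7, 5.9, 7.1, 8.3.
f(3.5) = -65.625, f(4.7) = -204.309, f(5.9) = -453.297, f(7.1) = -843.693, f(8.3) = -1406.601.
Sum = Δt · [f(3.5) + f(4.7) + f(5.9) + f(7.1) + f(8.3)].
Sum = -3568.23.

-3568.23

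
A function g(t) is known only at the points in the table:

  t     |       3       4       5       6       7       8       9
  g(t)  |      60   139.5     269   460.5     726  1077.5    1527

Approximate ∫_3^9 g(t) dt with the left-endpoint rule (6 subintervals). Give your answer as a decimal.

2732.5

Δt = 1.
Sum = 1·[60 + 139.5 + 269 + 460.5 + 726 + 1077.5] = 2732.5.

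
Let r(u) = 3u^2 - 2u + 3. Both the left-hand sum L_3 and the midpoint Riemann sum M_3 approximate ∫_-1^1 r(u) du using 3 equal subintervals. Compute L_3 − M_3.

2

L_3 ≈ 9.77777778.
M_3 ≈ 7.77777778.
L_3 − M_3 = 2.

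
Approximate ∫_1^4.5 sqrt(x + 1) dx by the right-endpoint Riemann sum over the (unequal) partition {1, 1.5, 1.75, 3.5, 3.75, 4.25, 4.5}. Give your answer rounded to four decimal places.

7.1943

Subinterval widths: 0.5, 0.25, 1.75, 0.25, 0.5, 0.25.
Right endpoints: 1.5, 1.75, 3.5, 3.75, 4.25, 4.5.
f(1.5) ≈ 1.5811, f(1.75) ≈ 1.6583, f(3.5) ≈ 2.1213, f(3.75) ≈ 2.1794, f(4.25) ≈ 2.2913, f(4.5) ≈ 2.3452.
Sum = Σ Δx_i · f(x_i).
Sum ≈ 7.1943.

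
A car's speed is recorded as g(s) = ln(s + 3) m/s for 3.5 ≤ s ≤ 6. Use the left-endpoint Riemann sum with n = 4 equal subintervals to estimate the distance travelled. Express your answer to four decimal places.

5.0052

Δs = (6 − 3.5)/4 = 0.625.
Left endpoints: 3.5, 4.125, 4.75, 5.375.
g(3.5) ≈ 1.8718, g(4.125) ≈ 1.9636, g(4.75) ≈ 2.0477, g(5.375) ≈ 2.1253.
Sum = Δs · [g(3.5) + g(4.125) + g(4.75) + g(5.375)].
Sum ≈ 5.0052.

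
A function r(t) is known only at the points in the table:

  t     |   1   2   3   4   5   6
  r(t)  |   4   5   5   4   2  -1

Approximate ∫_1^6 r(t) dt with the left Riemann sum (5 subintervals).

20

Δt = 1.
Sum = 1·[4 + 5 + 5 + 4 + 2] = 20.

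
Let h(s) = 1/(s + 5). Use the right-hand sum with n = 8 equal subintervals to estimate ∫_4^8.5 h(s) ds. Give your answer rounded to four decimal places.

Δs = (8.5 − 4)/8 = 0.5625.
Right endpoints: 4.5625, 5.125, 5.6875, 6.25, 6.8125, 7.375, 7.9375, 8.5.
h(4.5625) = 16/153, h(5.125) = 8/81, h(5.6875) = 16/171, h(6.25) = 4/45, h(6.8125) = 16/189, h(7.375) = 8/99, h(7.9375) = 16/207, h(8.5) = 2/27.
Sum = Δs · [h(4.5625) + h(5.125) + h(5.6875) + ...].
Sum ≈ 0.3952.

0.3952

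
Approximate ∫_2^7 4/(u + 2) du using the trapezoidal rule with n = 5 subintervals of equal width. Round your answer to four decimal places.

Δu = (7 − 2)/5 = 1.
f(2) = 1, f(3) = 0.8, f(4) = 2/3, f(5) = 4/7, f(6) = 0.5, f(7) = 4/9.
T_5 = (Δu/2)·[f(u_0) + 2f(u_1) + ... + 2f(u_{4}) + f(u_5)].
Sum ≈ 3.2603.

3.2603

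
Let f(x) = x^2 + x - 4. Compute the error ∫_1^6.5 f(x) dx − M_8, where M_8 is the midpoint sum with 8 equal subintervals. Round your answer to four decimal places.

Exact integral: ∫_1^6.5 f(x) dx ≈ 89.833333.
M_8 ≈ 89.616699.
Error ≈ 89.833333 − 89.616699 ≈ 0.2166.

0.2166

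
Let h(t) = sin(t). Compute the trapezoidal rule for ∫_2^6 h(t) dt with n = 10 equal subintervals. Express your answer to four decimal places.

-1.3579

Δt = (6 − 2)/10 = 0.4.
h(2) ≈ 0.9093, h(2.4) ≈ 0.6755, h(2.8) ≈ 0.3350, h(3.2) ≈ -0.0584, h(3.6) ≈ -0.4425, h(4) ≈ -0.7568, h(4.4) ≈ -0.9516, h(4.8) ≈ -0.9962, h(5.2) ≈ -0.8835, h(5.6) ≈ -0.6313, h(6) ≈ -0.2794.
T_10 = (Δt/2)·[h(t_0) + 2h(t_1) + ... + 2h(t_{9}) + h(t_10)].
Sum ≈ -1.3579.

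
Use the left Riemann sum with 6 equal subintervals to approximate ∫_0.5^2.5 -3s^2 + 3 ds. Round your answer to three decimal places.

Δs = (2.5 − 0.5)/6 = 1/3.
Left endpoints: 0.5, 5/6, 7/6, 1.5, 11/6, 13/6.
f(0.5) = 2.25, f(5/6) = 11/12, f(7/6) = -13/12, f(1.5) = -3.75, f(11/6) = -85/12, f(13/6) = -133/12.
Sum = Δs · [f(0.5) + f(5/6) + f(7/6) + ...].
Sum ≈ -6.611.

-6.611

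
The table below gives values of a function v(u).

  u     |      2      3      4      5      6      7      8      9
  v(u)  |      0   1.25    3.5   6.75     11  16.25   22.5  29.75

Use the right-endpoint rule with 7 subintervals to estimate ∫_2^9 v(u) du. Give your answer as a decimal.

Δu = 1.
Sum = 1·[1.25 + 3.5 + 6.75 + 11 + 16.25 + 22.5 + 29.75] = 91.

91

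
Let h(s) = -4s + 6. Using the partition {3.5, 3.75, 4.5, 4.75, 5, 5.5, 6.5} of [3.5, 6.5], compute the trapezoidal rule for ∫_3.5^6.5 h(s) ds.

Subinterval widths: 0.25, 0.75, 0.25, 0.25, 0.5, 1.
h(3.5) = -8, h(3.75) = -9, h(4.5) = -12, h(4.75) = -13, h(5) = -14, h(5.5) = -16, h(6.5) = -20.
On each subinterval the trapezoid contributes (Δs_i/2)·[h(s_{i-1}) + h(s_i)].
Sum = -42.

-42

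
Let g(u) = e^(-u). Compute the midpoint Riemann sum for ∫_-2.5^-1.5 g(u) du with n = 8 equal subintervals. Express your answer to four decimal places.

Δu = (-1.5 − (-2.5))/8 = 0.125.
Midpoints: -2.4375, -2.3125, -2.1875, -2.0625, -1.9375, -1.8125, -1.6875, -1.5625.
g(-2.4375) ≈ 11.4444, g(-2.3125) ≈ 10.0996, g(-2.1875) ≈ 8.9129, g(-2.0625) ≈ 7.8656, g(-1.9375) ≈ 6.9414, g(-1.8125) ≈ 6.1257, g(-1.6875) ≈ 5.4059, g(-1.5625) ≈ 4.7707.
Sum = Δu · [g(-2.4375) + g(-2.3125) + g(-2.1875) + ...].
Sum ≈ 7.6958.

7.6958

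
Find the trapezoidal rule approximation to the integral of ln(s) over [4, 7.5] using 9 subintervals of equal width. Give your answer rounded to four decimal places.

6.0651

Δs = (7.5 − 4)/9 = 7/18.
f(4) ≈ 1.3863, f(79/18) ≈ 1.4791, f(43/9) ≈ 1.5640, f(31/6) ≈ 1.6422, f(50/9) ≈ 1.7148, f(107/18) ≈ 1.7825, f(19/3) ≈ 1.8458, f(121/18) ≈ 1.9054, f(64/9) ≈ 1.9617, f(7.5) ≈ 2.0149.
T_9 = (Δs/2)·[f(s_0) + 2f(s_1) + ... + 2f(s_{8}) + f(s_9)].
Sum ≈ 6.0651.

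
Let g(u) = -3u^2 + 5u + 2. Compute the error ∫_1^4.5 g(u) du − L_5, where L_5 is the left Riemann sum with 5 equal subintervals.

Exact integral: ∫_1^4.5 g(u) du = -35.
L_5 = -21.77.
Error = -35 − (-21.77) = -13.23.

-13.23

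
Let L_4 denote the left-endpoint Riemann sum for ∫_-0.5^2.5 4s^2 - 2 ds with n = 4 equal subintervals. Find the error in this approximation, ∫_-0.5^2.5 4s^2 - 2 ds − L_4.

7.875

Exact integral: ∫_-0.5^2.5 f(s) ds = 15.
L_4 = 7.125.
Error = 15 − 7.125 = 7.875.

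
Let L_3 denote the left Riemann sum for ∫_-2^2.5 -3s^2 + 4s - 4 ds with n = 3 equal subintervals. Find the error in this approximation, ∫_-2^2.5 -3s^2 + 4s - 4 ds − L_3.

Exact integral: ∫_-2^2.5 f(s) ds = -37.125.
L_3 = -50.625.
Error = -37.125 − (-50.625) = 13.5.

13.5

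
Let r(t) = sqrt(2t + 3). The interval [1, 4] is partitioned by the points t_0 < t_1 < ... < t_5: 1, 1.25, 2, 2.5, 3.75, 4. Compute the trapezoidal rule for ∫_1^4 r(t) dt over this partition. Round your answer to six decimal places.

Subinterval widths: 0.25, 0.75, 0.5, 1.25, 0.25.
r(1) ≈ 2.236068, r(1.25) ≈ 2.345208, r(2) ≈ 2.645751, r(2.5) ≈ 2.828427, r(3.75) ≈ 3.240370, r(4) ≈ 3.316625.
On each subinterval the trapezoid contributes (Δt_i/2)·[r(t_{i-1}) + r(t_i)].
Sum ≈ 8.425437.

8.425437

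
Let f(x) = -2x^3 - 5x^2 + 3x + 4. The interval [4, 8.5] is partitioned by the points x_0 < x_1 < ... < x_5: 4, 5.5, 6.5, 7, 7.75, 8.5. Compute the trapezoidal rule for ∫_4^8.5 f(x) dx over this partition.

-3330.3984375

Subinterval widths: 1.5, 1, 0.5, 0.75, 0.75.
f(4) = -192, f(5.5) = -463.5, f(6.5) = -737, f(7) = -906, f(7.75) = -1204.03125, f(8.5) = -1560.
On each subinterval the trapezoid contributes (Δx_i/2)·[f(x_{i-1}) + f(x_i)].
Sum = -3330.3984375.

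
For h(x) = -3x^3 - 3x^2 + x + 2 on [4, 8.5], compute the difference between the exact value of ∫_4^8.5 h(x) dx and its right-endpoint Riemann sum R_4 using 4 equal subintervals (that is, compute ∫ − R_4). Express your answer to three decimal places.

Exact integral: ∫_4^8.5 h(x) dx = -4236.046875.
R_4 ≈ -5313.01465.
Error ≈ -4236.046875 − (-5313.01465) ≈ 1076.968.

1076.968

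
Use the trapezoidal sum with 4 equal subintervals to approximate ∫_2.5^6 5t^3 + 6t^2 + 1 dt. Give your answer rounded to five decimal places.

2006.57324

Δt = (6 − 2.5)/4 = 0.875.
f(2.5) = 116.625, f(3.375) = 133919/512, f(4.25) = 493.203125, f(5.125) = 425805/512, f(6) = 1297.
T_4 = (Δt/2)·[f(t_0) + 2f(t_1) + 2f(t_2) + 2f(t_3) + f(t_4)].
Sum ≈ 2006.57324.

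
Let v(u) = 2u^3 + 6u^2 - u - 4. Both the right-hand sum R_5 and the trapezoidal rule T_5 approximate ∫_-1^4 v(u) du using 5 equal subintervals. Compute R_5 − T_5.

R_5 = 350.
T_5 = 242.5.
R_5 − T_5 = 107.5.

107.5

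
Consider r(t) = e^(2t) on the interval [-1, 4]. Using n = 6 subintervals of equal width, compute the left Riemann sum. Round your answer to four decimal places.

578.4200

Δt = (4 − (-1))/6 = 5/6.
Left endpoints: -1, -1/6, 2/3, 1.5, 7/3, 19/6.
r(-1) ≈ 0.1353, r(-1/6) ≈ 0.7165, r(2/3) ≈ 3.7937, r(1.5) ≈ 20.0855, r(7/3) ≈ 106.3427, r(19/6) ≈ 563.0302.
Sum = Δt · [r(-1) + r(-1/6) + r(2/3) + ...].
Sum ≈ 578.4200.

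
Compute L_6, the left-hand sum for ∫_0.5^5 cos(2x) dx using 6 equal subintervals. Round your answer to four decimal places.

Δx = (5 − 0.5)/6 = 0.75.
Left endpoints: 0.5, 1.25, 2, 2.75, 3.5, 4.25.
f(0.5) ≈ 0.5403, f(1.25) ≈ -0.8011, f(2) ≈ -0.6536, f(2.75) ≈ 0.7087, f(3.5) ≈ 0.7539, f(4.25) ≈ -0.6020.
Sum = Δx · [f(0.5) + f(1.25) + f(2) + ...].
Sum ≈ -0.0404.

-0.0404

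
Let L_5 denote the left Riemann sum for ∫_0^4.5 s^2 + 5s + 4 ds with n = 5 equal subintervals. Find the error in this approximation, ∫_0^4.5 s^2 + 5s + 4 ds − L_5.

Exact integral: ∫_0^4.5 f(s) ds = 99.
L_5 = 80.37.
Error = 99 − 80.37 = 18.63.

18.63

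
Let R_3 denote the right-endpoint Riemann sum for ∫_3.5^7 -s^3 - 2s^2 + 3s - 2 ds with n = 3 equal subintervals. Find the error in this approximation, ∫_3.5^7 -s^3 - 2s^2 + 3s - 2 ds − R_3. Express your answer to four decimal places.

225.9161

Exact integral: ∫_3.5^7 f(s) ds ≈ -714.692708.
R_3 ≈ -940.608796.
Error ≈ -714.692708 − (-940.608796) ≈ 225.9161.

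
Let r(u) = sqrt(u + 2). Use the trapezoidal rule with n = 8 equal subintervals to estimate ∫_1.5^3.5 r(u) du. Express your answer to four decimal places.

4.2335

Δu = (3.5 − 1.5)/8 = 0.25.
r(1.5) ≈ 1.8708, r(1.75) ≈ 1.9365, r(2) ≈ 2.0000, r(2.25) ≈ 2.0616, r(2.5) ≈ 2.1213, r(2.75) ≈ 2.1794, r(3) ≈ 2.2361, r(3.25) ≈ 2.2913, r(3.5) ≈ 2.3452.
T_8 = (Δu/2)·[r(u_0) + 2r(u_1) + ... + 2r(u_{7}) + r(u_8)].
Sum ≈ 4.2335.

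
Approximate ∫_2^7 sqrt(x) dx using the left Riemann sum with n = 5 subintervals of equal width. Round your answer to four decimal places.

Δx = (7 − 2)/5 = 1.
Left endpoints: 2, 3, 4, 5, 6.
f(2) ≈ 1.4142, f(3) ≈ 1.7321, f(4) ≈ 2.0000, f(5) ≈ 2.2361, f(6) ≈ 2.4495.
Sum = Δx · [f(2) + f(3) + f(4) + f(5) + f(6)].
Sum ≈ 9.8318.

9.8318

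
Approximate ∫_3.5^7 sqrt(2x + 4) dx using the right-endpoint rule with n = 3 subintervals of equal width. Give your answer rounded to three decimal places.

13.828

Δx = (7 − 3.5)/3 = 7/6.
Right endpoints: 14/3, 35/6, 7.
f(14/3) ≈ 3.651, f(35/6) ≈ 3.958, f(7) ≈ 4.243.
Sum = Δx · [f(14/3) + f(35/6) + f(7)].
Sum ≈ 13.828.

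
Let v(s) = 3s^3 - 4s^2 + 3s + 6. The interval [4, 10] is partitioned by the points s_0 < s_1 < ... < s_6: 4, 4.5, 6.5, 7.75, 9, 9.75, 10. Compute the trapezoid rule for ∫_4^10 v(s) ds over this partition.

6332.05859375

Subinterval widths: 0.5, 2, 1.25, 1.25, 0.75, 0.25.
v(4) = 146, v(4.5) = 211.875, v(6.5) = 680.375, v(7.75) = 1185.453125, v(9) = 1896, v(9.75) = 2435.578125, v(10) = 2636.
On each subinterval the trapezoid contributes (Δs_i/2)·[v(s_{i-1}) + v(s_i)].
Sum = 6332.05859375.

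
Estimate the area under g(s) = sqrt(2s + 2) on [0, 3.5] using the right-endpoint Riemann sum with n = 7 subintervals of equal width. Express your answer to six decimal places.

Δs = (3.5 − 0)/7 = 0.5.
Right endpoints: 0.5, 1, 1.5, 2, 2.5, 3, 3.5.
g(0.5) ≈ 1.732051, g(1) ≈ 2.000000, g(1.5) ≈ 2.236068, g(2) ≈ 2.449490, g(2.5) ≈ 2.645751, g(3) ≈ 2.828427, g(3.5) ≈ 3.000000.
Sum = Δs · [g(0.5) + g(1) + g(1.5) + ...].
Sum ≈ 8.445893.

8.445893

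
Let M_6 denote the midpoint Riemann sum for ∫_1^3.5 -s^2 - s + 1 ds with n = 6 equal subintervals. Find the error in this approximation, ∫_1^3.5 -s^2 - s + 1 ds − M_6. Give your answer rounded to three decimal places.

Exact integral: ∫_1^3.5 f(s) ds ≈ -17.08333.
M_6 ≈ -17.04716.
Error ≈ -17.08333 − (-17.04716) ≈ -0.036.

-0.036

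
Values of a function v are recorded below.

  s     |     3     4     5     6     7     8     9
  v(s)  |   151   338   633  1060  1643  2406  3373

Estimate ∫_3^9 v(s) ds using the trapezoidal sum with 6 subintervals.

Δs = 1.
T_6 = (1/2)·[151 + 2·338 + 2·633 + 2·1060 + 2·1643 + 2·2406 + 3373] = 7842.

7842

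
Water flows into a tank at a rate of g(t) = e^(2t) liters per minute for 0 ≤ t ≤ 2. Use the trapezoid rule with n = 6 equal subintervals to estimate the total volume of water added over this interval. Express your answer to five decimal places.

27.78436

Δt = (2 − 0)/6 = 1/3.
g(0) ≈ 1.00000, g(1/3) ≈ 1.94773, g(2/3) ≈ 3.79367, g(1) ≈ 7.38906, g(4/3) ≈ 14.39192, g(5/3) ≈ 28.03162, g(2) ≈ 54.59815.
T_6 = (Δt/2)·[g(t_0) + 2g(t_1) + ... + 2g(t_{5}) + g(t_6)].
Sum ≈ 27.78436.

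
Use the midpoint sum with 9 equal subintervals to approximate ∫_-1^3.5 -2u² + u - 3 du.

-36.9375

Δu = (3.5 − (-1))/9 = 0.5.
Midpoints: -0.75, -0.25, 0.25, 0.75, 1.25, 1.75, 2.25, 2.75, 3.25.
f(-0.75) = -4.875, f(-0.25) = -3.375, f(0.25) = -2.875, f(0.75) = -3.375, f(1.25) = -4.875, f(1.75) = -7.375, f(2.25) = -10.875, f(2.75) = -15.375, f(3.25) = -20.875.
Sum = Δu · [f(-0.75) + f(-0.25) + f(0.25) + ...].
Sum = -36.9375.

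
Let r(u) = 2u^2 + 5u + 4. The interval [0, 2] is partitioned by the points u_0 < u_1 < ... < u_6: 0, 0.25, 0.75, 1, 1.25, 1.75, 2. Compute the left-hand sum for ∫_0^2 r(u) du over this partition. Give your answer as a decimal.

20.0625

Subinterval widths: 0.25, 0.5, 0.25, 0.25, 0.5, 0.25.
Left endpoints: 0, 0.25, 0.75, 1, 1.25, 1.75.
r(0) = 4, r(0.25) = 5.375, r(0.75) = 8.875, r(1) = 11, r(1.25) = 13.375, r(1.75) = 18.875.
Sum = Σ Δu_i · r(u_i).
Sum = 20.0625.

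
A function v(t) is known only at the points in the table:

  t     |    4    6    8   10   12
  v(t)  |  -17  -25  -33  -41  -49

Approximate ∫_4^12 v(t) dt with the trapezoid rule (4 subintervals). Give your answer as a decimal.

-264

Δt = 2.
T_4 = (2/2)·[(-17) + 2·(-25) + 2·(-33) + 2·(-41) + (-49)] = -264.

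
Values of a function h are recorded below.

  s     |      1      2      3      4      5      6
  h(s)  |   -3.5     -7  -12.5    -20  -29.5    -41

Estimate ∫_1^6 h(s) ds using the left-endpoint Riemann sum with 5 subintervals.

Δs = 1.
Sum = 1·[(-3.5) + (-7) + (-12.5) + (-20) + (-29.5)] = -72.5.

-72.5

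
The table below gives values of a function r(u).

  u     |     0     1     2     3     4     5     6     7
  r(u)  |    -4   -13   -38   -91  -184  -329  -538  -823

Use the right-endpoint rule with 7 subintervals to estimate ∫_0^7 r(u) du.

-2016

Δu = 1.
Sum = 1·[(-13) + (-38) + (-91) + (-184) + (-329) + (-538) + (-823)] = -2016.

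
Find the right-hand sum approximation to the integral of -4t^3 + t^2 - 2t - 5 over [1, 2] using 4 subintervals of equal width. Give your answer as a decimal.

-24.21875

Δt = (2 − 1)/4 = 0.25.
Right endpoints: 1.25, 1.5, 1.75, 2.
f(1.25) = -13.75, f(1.5) = -19.25, f(1.75) = -26.875, f(2) = -37.
Sum = Δt · [f(1.25) + f(1.5) + f(1.75) + f(2)].
Sum = -24.21875.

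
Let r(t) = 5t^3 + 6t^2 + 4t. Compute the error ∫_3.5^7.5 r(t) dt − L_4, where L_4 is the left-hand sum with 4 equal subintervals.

Exact integral: ∫_3.5^7.5 r(t) dt = 4613.5.
L_4 = 3585.
Error = 4613.5 − 3585 = 1028.5.

1028.5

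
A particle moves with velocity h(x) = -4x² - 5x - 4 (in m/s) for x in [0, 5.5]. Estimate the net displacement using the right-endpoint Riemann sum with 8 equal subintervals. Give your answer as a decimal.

-372.23828125

Δx = (5.5 − 0)/8 = 0.6875.
Right endpoints: 0.6875, 1.375, 2.0625, 2.75, 3.4375, 4.125, 4.8125, 5.5.
h(0.6875) = -9.328125, h(1.375) = -18.4375, h(2.0625) = -31.328125, h(2.75) = -48, h(3.4375) = -68.453125, h(4.125) = -92.6875, h(4.8125) = -120.703125, h(5.5) = -152.5.
Sum = Δx · [h(0.6875) + h(1.375) + h(2.0625) + ...].
Sum = -372.23828125.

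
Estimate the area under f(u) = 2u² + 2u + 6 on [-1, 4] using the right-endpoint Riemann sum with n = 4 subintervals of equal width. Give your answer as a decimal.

Δu = (4 − (-1))/4 = 1.25.
Right endpoints: 0.25, 1.5, 2.75, 4.
f(0.25) = 6.625, f(1.5) = 13.5, f(2.75) = 26.625, f(4) = 46.
Sum = Δu · [f(0.25) + f(1.5) + f(2.75) + f(4)].
Sum = 115.9375.

115.9375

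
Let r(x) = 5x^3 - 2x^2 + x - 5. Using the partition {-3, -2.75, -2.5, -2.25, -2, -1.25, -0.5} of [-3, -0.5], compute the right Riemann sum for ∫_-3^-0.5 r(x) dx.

-107.90234375

Subinterval widths: 0.25, 0.25, 0.25, 0.25, 0.75, 0.75.
Right endpoints: -2.75, -2.5, -2.25, -2, -1.25, -0.5.
r(-2.75) = -126.859375, r(-2.5) = -98.125, r(-2.25) = -74.328125, r(-2) = -55, r(-1.25) = -19.140625, r(-0.5) = -6.625.
Sum = Σ Δx_i · r(x_i).
Sum = -107.90234375.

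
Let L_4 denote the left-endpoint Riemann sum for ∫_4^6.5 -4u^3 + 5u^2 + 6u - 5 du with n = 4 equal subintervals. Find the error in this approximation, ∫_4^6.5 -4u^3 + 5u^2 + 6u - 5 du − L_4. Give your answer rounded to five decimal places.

-208.13802

Exact integral: ∫_4^6.5 f(u) du ≈ -1111.7708333.
L_4 = -903.6328125.
Error ≈ -1111.7708333 − (-903.6328125) ≈ -208.13802.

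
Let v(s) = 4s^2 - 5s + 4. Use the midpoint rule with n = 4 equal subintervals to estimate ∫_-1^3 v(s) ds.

32

Δs = (3 − (-1))/4 = 1.
Midpoints: -0.5, 0.5, 1.5, 2.5.
v(-0.5) = 7.5, v(0.5) = 2.5, v(1.5) = 5.5, v(2.5) = 16.5.
Sum = Δs · [v(-0.5) + v(0.5) + v(1.5) + v(2.5)].
Sum = 32.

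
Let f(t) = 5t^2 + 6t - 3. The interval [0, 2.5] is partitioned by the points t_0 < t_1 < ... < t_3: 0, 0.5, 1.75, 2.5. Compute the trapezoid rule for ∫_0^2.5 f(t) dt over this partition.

Subinterval widths: 0.5, 1.25, 0.75.
f(0) = -3, f(0.5) = 1.25, f(1.75) = 22.8125, f(2.5) = 43.25.
On each subinterval the trapezoid contributes (Δt_i/2)·[f(t_{i-1}) + f(t_i)].
Sum = 39.375.

39.375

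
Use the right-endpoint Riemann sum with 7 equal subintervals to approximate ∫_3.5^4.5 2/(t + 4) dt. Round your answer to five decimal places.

Δt = (4.5 − 3.5)/7 = 1/7.
Right endpoints: 51/14, 53/14, 55/14, 57/14, 59/14, 61/14, 4.5.
f(51/14) = 28/107, f(53/14) = 28/109, f(55/14) = 28/111, f(57/14) = 28/113, f(59/14) = 28/115, f(61/14) = 28/117, f(4.5) = 4/17.
Sum = Δt · [f(51/14) + f(53/14) + f(55/14) + ...].
Sum ≈ 0.24810.

0.24810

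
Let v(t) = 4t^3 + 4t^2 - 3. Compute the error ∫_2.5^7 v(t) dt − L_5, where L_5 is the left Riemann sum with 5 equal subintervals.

Exact integral: ∫_2.5^7 v(t) dt = 2784.9375.
L_5 = 2155.77.
Error = 2784.9375 − 2155.77 = 629.1675.

629.1675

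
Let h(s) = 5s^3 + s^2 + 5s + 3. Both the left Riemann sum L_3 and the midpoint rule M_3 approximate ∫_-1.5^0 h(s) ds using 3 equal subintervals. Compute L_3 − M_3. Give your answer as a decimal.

L_3 = -12.5.
M_3 = -6.0078125.
L_3 − M_3 = -6.4921875.

-6.4921875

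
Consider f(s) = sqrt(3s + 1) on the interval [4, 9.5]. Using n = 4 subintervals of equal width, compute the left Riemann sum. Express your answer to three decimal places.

Δs = (9.5 − 4)/4 = 1.375.
Left endpoints: 4, 5.375, 6.75, 8.125.
f(4) ≈ 3.606, f(5.375) ≈ 4.138, f(6.75) ≈ 4.610, f(8.125) ≈ 5.037.
Sum = Δs · [f(4) + f(5.375) + f(6.75) + f(8.125)].
Sum ≈ 23.913.

23.913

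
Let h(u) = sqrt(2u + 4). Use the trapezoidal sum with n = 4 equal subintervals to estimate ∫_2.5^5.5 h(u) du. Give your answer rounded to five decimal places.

Δu = (5.5 − 2.5)/4 = 0.75.
h(2.5) ≈ 3.00000, h(3.25) ≈ 3.24037, h(4) ≈ 3.46410, h(4.75) ≈ 3.67423, h(5.5) ≈ 3.87298.
T_4 = (Δu/2)·[h(u_0) + 2h(u_1) + 2h(u_2) + 2h(u_3) + h(u_4)].
Sum ≈ 10.36140.

10.36140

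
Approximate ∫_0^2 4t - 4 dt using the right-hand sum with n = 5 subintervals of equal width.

1.6

Δt = (2 − 0)/5 = 0.4.
Right endpoints: 0.4, 0.8, 1.2, 1.6, 2.
f(0.4) = -2.4, f(0.8) = -0.8, f(1.2) = 0.8, f(1.6) = 2.4, f(2) = 4.
Sum = Δt · [f(0.4) + f(0.8) + f(1.2) + f(1.6) + f(2)].
Sum = 1.6.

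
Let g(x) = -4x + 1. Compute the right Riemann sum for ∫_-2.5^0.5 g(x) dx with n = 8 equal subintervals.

Δx = (0.5 − (-2.5))/8 = 0.375.
Right endpoints: -2.125, -1.75, -1.375, -1, -0.625, -0.25, 0.125, 0.5.
g(-2.125) = 9.5, g(-1.75) = 8, g(-1.375) = 6.5, g(-1) = 5, g(-0.625) = 3.5, g(-0.25) = 2, g(0.125) = 0.5, g(0.5) = -1.
Sum = Δx · [g(-2.125) + g(-1.75) + g(-1.375) + ...].
Sum = 12.75.

12.75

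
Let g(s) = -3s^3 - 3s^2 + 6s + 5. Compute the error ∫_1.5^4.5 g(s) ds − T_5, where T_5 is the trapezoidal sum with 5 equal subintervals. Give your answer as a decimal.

5.4

Exact integral: ∫_1.5^4.5 g(s) ds = -322.5.
T_5 = -327.9.
Error = -322.5 − (-327.9) = 5.4.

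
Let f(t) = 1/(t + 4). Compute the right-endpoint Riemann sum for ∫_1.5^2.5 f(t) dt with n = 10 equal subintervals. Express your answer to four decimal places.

0.1657

Δt = (2.5 − 1.5)/10 = 0.1.
Right endpoints: 1.6, 1.7, 1.8, 1.9, 2, 2.1, 2.2, 2.3, 2.4, 2.5.
f(1.6) = 5/28, f(1.7) = 10/57, f(1.8) = 5/29, f(1.9) = 10/59, f(2) = 1/6, f(2.1) = 10/61, f(2.2) = 5/31, f(2.3) = 10/63, f(2.4) = 0.15625, f(2.5) = 2/13.
Sum = Δt · [f(1.6) + f(1.7) + f(1.8) + ...].
Sum ≈ 0.1657.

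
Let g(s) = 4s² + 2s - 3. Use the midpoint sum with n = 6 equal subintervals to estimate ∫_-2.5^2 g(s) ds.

Δs = (2 − (-2.5))/6 = 0.75.
Midpoints: -2.125, -1.375, -0.625, 0.125, 0.875, 1.625.
g(-2.125) = 10.8125, g(-1.375) = 1.8125, g(-0.625) = -2.6875, g(0.125) = -2.6875, g(0.875) = 1.8125, g(1.625) = 10.8125.
Sum = Δs · [g(-2.125) + g(-1.375) + g(-0.625) + ...].
Sum = 14.90625.

14.90625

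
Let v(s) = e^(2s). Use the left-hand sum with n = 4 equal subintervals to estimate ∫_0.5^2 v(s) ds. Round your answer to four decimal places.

Δs = (2 − 0.5)/4 = 0.375.
Left endpoints: 0.5, 0.875, 1.25, 1.625.
v(0.5) ≈ 2.7183, v(0.875) ≈ 5.7546, v(1.25) ≈ 12.1825, v(1.625) ≈ 25.7903.
Sum = Δs · [v(0.5) + v(0.875) + v(1.25) + v(1.625)].
Sum ≈ 17.4171.

17.4171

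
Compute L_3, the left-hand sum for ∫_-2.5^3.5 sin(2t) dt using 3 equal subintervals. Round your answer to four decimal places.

0.5171

Δt = (3.5 − (-2.5))/3 = 2.
Left endpoints: -2.5, -0.5, 1.5.
f(-2.5) ≈ 0.9589, f(-0.5) ≈ -0.8415, f(1.5) ≈ 0.1411.
Sum = Δt · [f(-2.5) + f(-0.5) + f(1.5)].
Sum ≈ 0.5171.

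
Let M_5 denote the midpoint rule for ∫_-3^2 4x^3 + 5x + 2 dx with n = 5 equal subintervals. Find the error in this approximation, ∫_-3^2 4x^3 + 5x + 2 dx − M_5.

Exact integral: ∫_-3^2 f(x) dx = -67.5.
M_5 = -65.
Error = -67.5 − (-65) = -2.5.

-2.5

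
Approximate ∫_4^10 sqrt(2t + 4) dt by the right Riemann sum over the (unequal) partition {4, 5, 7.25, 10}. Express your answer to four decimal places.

Subinterval widths: 1, 2.25, 2.75.
Right endpoints: 5, 7.25, 10.
f(5) ≈ 3.7417, f(7.25) ≈ 4.3012, f(10) ≈ 4.8990.
Sum = Σ Δt_i · f(t_i).
Sum ≈ 26.8915.

26.8915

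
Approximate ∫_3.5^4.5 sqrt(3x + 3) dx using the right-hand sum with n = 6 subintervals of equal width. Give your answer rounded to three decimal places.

Δx = (4.5 − 3.5)/6 = 1/6.
Right endpoints: 11/3, 23/6, 4, 25/6, 13/3, 4.5.
f(11/3) ≈ 3.742, f(23/6) ≈ 3.808, f(4) ≈ 3.873, f(25/6) ≈ 3.937, f(13/3) ≈ 4.000, f(4.5) ≈ 4.062.
Sum = Δx · [f(11/3) + f(23/6) + f(4) + ...].
Sum ≈ 3.904.

3.904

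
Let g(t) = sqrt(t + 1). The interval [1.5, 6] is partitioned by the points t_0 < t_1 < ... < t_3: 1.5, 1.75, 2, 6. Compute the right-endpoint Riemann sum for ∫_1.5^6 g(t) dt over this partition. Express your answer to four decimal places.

Subinterval widths: 0.25, 0.25, 4.
Right endpoints: 1.75, 2, 6.
g(1.75) ≈ 1.6583, g(2) ≈ 1.7321, g(6) ≈ 2.6458.
Sum = Σ Δt_i · g(t_i).
Sum ≈ 11.4306.

11.4306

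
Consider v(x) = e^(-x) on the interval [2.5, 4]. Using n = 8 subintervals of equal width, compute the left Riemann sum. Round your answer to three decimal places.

Δx = (4 − 2.5)/8 = 0.1875.
Left endpoints: 2.5, 2.6875, 2.875, 3.0625, 3.25, 3.4375, 3.625, 3.8125.
v(2.5) ≈ 0.082, v(2.6875) ≈ 0.068, v(2.875) ≈ 0.056, v(3.0625) ≈ 0.047, v(3.25) ≈ 0.039, v(3.4375) ≈ 0.032, v(3.625) ≈ 0.027, v(3.8125) ≈ 0.022.
Sum = Δx · [v(2.5) + v(2.6875) + v(2.875) + ...].
Sum ≈ 0.070.

0.070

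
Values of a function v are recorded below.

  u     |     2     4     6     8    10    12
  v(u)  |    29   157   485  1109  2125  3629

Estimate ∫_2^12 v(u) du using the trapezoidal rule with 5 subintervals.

11410

Δu = 2.
T_5 = (2/2)·[29 + 2·157 + 2·485 + 2·1109 + 2·2125 + 3629] = 11410.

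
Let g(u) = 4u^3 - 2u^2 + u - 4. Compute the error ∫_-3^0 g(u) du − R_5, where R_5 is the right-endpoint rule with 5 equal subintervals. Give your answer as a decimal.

-35.1

Exact integral: ∫_-3^0 g(u) du = -115.5.
R_5 = -80.4.
Error = -115.5 − (-80.4) = -35.1.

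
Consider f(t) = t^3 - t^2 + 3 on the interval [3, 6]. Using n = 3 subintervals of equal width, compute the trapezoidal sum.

256

Δt = (6 − 3)/3 = 1.
f(3) = 21, f(4) = 51, f(5) = 103, f(6) = 183.
T_3 = (Δt/2)·[f(t_0) + 2f(t_1) + 2f(t_2) + f(t_3)].
Sum = 256.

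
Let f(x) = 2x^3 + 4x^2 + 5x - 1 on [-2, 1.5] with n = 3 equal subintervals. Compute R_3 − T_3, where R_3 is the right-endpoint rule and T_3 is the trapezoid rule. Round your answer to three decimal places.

19.396

R_3 ≈ 23.20370.
T_3 ≈ 3.80787.
R_3 − T_3 ≈ 19.396.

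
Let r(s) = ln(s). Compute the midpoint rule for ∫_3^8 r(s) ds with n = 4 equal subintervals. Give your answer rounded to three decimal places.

8.353

Δs = (8 − 3)/4 = 1.25.
Midpoints: 3.625, 4.875, 6.125, 7.375.
r(3.625) ≈ 1.288, r(4.875) ≈ 1.584, r(6.125) ≈ 1.812, r(7.375) ≈ 1.998.
Sum = Δs · [r(3.625) + r(4.875) + r(6.125) + r(7.375)].
Sum ≈ 8.353.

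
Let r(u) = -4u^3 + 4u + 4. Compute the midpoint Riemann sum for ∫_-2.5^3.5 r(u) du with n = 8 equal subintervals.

Δu = (3.5 − (-2.5))/8 = 0.75.
Midpoints: -2.125, -1.375, -0.625, 0.125, 0.875, 1.625, 2.375, 3.125.
r(-2.125) = 33.8828125, r(-1.375) = 8.8984375, r(-0.625) = 2.4765625, r(0.125) = 4.4921875, r(0.875) = 4.8203125, r(1.625) = -6.6640625, r(2.375) = -40.0859375, r(3.125) = -105.5703125.
Sum = Δu · [r(-2.125) + r(-1.375) + r(-0.625) + ...].
Sum = -73.3125.

-73.3125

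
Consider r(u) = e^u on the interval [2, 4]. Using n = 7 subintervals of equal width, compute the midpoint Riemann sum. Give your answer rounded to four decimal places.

47.0489

Δu = (4 − 2)/7 = 2/7.
Midpoints: 15/7, 17/7, 19/7, 3, 23/7, 25/7, 27/7.
r(15/7) ≈ 8.5238, r(17/7) ≈ 11.3427, r(19/7) ≈ 15.0938, r(3) ≈ 20.0855, r(23/7) ≈ 26.7281, r(25/7) ≈ 35.5674, r(27/7) ≈ 47.3299.
Sum = Δu · [r(15/7) + r(17/7) + r(19/7) + ...].
Sum ≈ 47.0489.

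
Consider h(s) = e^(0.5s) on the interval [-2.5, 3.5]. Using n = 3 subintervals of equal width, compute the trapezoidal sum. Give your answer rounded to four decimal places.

Δs = (3.5 − (-2.5))/3 = 2.
h(-2.5) ≈ 0.2865, h(-0.5) ≈ 0.7788, h(1.5) ≈ 2.1170, h(3.5) ≈ 5.7546.
T_3 = (Δs/2)·[h(s_0) + 2h(s_1) + 2h(s_2) + h(s_3)].
Sum ≈ 11.8327.

11.8327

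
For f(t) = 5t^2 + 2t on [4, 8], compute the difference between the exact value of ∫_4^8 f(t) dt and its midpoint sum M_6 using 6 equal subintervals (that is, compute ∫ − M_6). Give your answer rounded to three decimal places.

0.741

Exact integral: ∫_4^8 f(t) dt ≈ 794.66667.
M_6 ≈ 793.92593.
Error ≈ 794.66667 − 793.92593 ≈ 0.741.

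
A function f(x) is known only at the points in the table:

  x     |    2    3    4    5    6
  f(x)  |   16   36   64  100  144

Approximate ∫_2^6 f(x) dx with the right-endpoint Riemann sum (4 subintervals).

Δx = 1.
Sum = 1·[36 + 64 + 100 + 144] = 344.

344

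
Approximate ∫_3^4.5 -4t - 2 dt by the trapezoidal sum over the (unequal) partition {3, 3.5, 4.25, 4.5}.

Subinterval widths: 0.5, 0.75, 0.25.
f(3) = -14, f(3.5) = -16, f(4.25) = -19, f(4.5) = -20.
On each subinterval the trapezoid contributes (Δt_i/2)·[f(t_{i-1}) + f(t_i)].
Sum = -25.5.

-25.5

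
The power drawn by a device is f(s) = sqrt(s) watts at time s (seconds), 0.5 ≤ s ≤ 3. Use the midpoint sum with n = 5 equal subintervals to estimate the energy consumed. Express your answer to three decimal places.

3.233

Δs = (3 − 0.5)/5 = 0.5.
Midpoints: 0.75, 1.25, 1.75, 2.25, 2.75.
f(0.75) ≈ 0.866, f(1.25) ≈ 1.118, f(1.75) ≈ 1.323, f(2.25) ≈ 1.500, f(2.75) ≈ 1.658.
Sum = Δs · [f(0.75) + f(1.25) + f(1.75) + f(2.25) + f(2.75)].
Sum ≈ 3.233.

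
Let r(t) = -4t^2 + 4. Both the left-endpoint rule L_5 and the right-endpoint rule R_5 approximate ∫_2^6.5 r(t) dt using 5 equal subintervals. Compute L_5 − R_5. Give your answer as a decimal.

L_5 = -271.08.
R_5 = -408.78.
L_5 − R_5 = 137.7.

137.7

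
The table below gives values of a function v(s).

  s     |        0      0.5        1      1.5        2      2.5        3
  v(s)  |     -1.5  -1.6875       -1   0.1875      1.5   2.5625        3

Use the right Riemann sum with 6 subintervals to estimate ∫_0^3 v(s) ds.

Δs = 0.5.
Sum = 0.5·[(-1.6875) + (-1) + 0.1875 + 1.5 + 2.5625 + 3] = 2.28125.

2.28125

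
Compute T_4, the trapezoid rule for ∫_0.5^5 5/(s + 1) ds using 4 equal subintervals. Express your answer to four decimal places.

Δs = (5 − 0.5)/4 = 1.125.
f(0.5) = 10/3, f(1.625) = 40/21, f(2.75) = 4/3, f(3.875) = 40/39, f(5) = 5/6.
T_4 = (Δs/2)·[f(s_0) + 2f(s_1) + 2f(s_2) + 2f(s_3) + f(s_4)].
Sum ≈ 7.1405.

7.1405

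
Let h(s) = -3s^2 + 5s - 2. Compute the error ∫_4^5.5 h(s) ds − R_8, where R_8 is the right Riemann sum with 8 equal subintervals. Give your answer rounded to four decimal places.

Exact integral: ∫_4^5.5 h(s) ds = -69.75.
R_8 ≈ -73.081055.
Error ≈ -69.75 − (-73.081055) ≈ 3.3311.

3.3311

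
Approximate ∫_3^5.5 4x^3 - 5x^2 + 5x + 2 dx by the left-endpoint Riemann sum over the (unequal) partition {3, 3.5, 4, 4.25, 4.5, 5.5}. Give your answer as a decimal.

Subinterval widths: 0.5, 0.5, 0.25, 0.25, 1.
Left endpoints: 3, 3.5, 4, 4.25, 4.5.
f(3) = 80, f(3.5) = 129.75, f(4) = 198, f(4.25) = 240, f(4.5) = 287.75.
Sum = Σ Δx_i · f(x_i).
Sum = 502.125.

502.125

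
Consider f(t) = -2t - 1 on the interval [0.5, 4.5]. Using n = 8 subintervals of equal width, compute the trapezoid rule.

Δt = (4.5 − 0.5)/8 = 0.5.
f(0.5) = -2, f(1) = -3, f(1.5) = -4, f(2) = -5, f(2.5) = -6, f(3) = -7, f(3.5) = -8, f(4) = -9, f(4.5) = -10.
T_8 = (Δt/2)·[f(t_0) + 2f(t_1) + ... + 2f(t_{7}) + f(t_8)].
Sum = -24.

-24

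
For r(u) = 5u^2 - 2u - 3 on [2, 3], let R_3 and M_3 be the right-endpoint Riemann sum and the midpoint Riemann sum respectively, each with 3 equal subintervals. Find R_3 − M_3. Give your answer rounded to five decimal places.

R_3 ≈ 27.5925926.
M_3 ≈ 23.6203704.
R_3 − M_3 ≈ 3.97222.

3.97222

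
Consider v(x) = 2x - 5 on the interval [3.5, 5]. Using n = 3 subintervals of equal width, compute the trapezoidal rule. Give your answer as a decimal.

5.25

Δx = (5 − 3.5)/3 = 0.5.
v(3.5) = 2, v(4) = 3, v(4.5) = 4, v(5) = 5.
T_3 = (Δx/2)·[v(x_0) + 2v(x_1) + 2v(x_2) + v(x_3)].
Sum = 5.25.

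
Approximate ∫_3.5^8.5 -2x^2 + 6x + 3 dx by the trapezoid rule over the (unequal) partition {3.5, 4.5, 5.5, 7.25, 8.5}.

Subinterval widths: 1, 1, 1.75, 1.25.
f(3.5) = -0.5, f(4.5) = -10.5, f(5.5) = -24.5, f(7.25) = -58.625, f(8.5) = -90.5.
On each subinterval the trapezoid contributes (Δx_i/2)·[f(x_{i-1}) + f(x_i)].
Sum = -188.9375.

-188.9375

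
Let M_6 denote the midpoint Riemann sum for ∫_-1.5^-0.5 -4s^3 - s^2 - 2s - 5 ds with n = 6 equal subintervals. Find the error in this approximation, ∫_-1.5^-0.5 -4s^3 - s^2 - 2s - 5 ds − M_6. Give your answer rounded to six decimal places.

Exact integral: ∫_-1.5^-0.5 f(s) ds ≈ 0.91666667.
M_6 ≈ 0.89120370.
Error ≈ 0.91666667 − 0.89120370 ≈ 0.025463.

0.025463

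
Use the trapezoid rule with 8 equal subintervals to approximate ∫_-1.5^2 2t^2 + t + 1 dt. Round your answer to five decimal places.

Δt = (2 − (-1.5))/8 = 0.4375.
f(-1.5) = 4, f(-1.0625) = 2.1953125, f(-0.625) = 1.15625, f(-0.1875) = 0.8828125, f(0.25) = 1.375, f(0.6875) = 2.6328125, f(1.125) = 4.65625, f(1.5625) = 7.4453125, f(2) = 11.
T_8 = (Δt/2)·[f(t_0) + 2f(t_1) + ... + 2f(t_{7}) + f(t_8)].
Sum ≈ 12.18164.

12.18164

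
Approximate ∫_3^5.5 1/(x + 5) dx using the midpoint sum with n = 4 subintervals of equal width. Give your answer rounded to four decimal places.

0.2718

Δx = (5.5 − 3)/4 = 0.625.
Midpoints: 3.3125, 3.9375, 4.5625, 5.1875.
f(3.3125) = 16/133, f(3.9375) = 16/143, f(4.5625) = 16/153, f(5.1875) = 16/163.
Sum = Δx · [f(3.3125) + f(3.9375) + f(4.5625) + f(5.1875)].
Sum ≈ 0.2718.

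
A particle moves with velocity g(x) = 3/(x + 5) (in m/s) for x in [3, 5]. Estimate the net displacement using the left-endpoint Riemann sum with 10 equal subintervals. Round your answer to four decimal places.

Δx = (5 − 3)/10 = 0.2.
Left endpoints: 3, 3.2, 3.4, 3.6, 3.8, 4, 4.2, 4.4, 4.6, 4.8.
g(3) = 0.375, g(3.2) = 15/41, g(3.4) = 5/14, g(3.6) = 15/43, g(3.8) = 15/44, g(4) = 1/3, g(4.2) = 15/46, g(4.4) = 15/47, g(4.6) = 0.3125, g(4.8) = 15/49.
Sum = Δx · [g(3) + g(3.2) + g(3.4) + ...].
Sum ≈ 0.6770.

0.6770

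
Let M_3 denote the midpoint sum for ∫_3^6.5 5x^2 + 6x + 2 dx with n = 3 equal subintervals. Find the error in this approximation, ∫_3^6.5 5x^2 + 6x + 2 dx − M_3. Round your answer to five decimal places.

1.98495

Exact integral: ∫_3^6.5 f(x) dx ≈ 519.4583333.
M_3 ≈ 517.4733796.
Error ≈ 519.4583333 − 517.4733796 ≈ 1.98495.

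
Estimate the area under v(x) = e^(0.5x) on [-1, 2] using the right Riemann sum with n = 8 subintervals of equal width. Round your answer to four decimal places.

4.6318

Δx = (2 − (-1))/8 = 0.375.
Right endpoints: -0.625, -0.25, 0.125, 0.5, 0.875, 1.25, 1.625, 2.
v(-0.625) ≈ 0.7316, v(-0.25) ≈ 0.8825, v(0.125) ≈ 1.0645, v(0.5) ≈ 1.2840, v(0.875) ≈ 1.5488, v(1.25) ≈ 1.8682, v(1.625) ≈ 2.2535, v(2) ≈ 2.7183.
Sum = Δx · [v(-0.625) + v(-0.25) + v(0.125) + ...].
Sum ≈ 4.6318.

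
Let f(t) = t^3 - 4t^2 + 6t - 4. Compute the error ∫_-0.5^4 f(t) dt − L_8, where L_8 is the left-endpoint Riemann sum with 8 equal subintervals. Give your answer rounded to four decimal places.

Exact integral: ∫_-0.5^4 f(t) dt = 7.734375.
L_8 ≈ 0.120850.
Error ≈ 7.734375 − 0.120850 ≈ 7.6135.

7.6135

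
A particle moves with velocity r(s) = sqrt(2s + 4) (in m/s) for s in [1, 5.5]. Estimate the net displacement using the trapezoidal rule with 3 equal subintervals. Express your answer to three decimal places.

Δs = (5.5 − 1)/3 = 1.5.
r(1) ≈ 2.449, r(2.5) ≈ 3.000, r(4) ≈ 3.464, r(5.5) ≈ 3.873.
T_3 = (Δs/2)·[r(s_0) + 2r(s_1) + 2r(s_2) + r(s_3)].
Sum ≈ 14.438.

14.438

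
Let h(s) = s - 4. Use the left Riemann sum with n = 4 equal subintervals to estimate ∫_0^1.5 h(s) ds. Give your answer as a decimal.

-5.15625

Δs = (1.5 − 0)/4 = 0.375.
Left endpoints: 0, 0.375, 0.75, 1.125.
h(0) = -4, h(0.375) = -3.625, h(0.75) = -3.25, h(1.125) = -2.875.
Sum = Δs · [h(0) + h(0.375) + h(0.75) + h(1.125)].
Sum = -5.15625.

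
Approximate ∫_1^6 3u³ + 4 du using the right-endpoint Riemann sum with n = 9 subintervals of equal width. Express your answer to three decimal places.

Δu = (6 − 1)/9 = 5/9.
Right endpoints: 14/9, 19/9, 8/3, 29/9, 34/9, 13/3, 44/9, 49/9, 6.
f(14/9) = 3716/243, f(19/9) = 7831/243, f(8/3) = 548/9, f(29/9) = 25361/243, f(34/9) = 40276/243, f(13/3) = 2233/9, f(44/9) = 86156/243, f(49/9) = 118621/243, f(6) = 652.
Sum = Δu · [f(14/9) + f(19/9) + f(8/3) + ...].
Sum ≈ 1178.519.

1178.519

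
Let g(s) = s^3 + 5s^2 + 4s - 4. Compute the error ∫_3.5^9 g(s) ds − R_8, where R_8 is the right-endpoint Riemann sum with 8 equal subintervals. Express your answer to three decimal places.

Exact integral: ∫_3.5^9 g(s) ds ≈ 2861.77604.
R_8 ≈ 3233.64819.
Error ≈ 2861.77604 − 3233.64819 ≈ -371.872.

-371.872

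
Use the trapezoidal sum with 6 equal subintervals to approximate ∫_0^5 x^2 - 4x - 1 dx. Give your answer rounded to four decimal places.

Δx = (5 − 0)/6 = 5/6.
f(0) = -1, f(5/6) = -131/36, f(5/3) = -44/9, f(2.5) = -4.75, f(10/3) = -29/9, f(25/6) = -11/36, f(5) = 4.
T_6 = (Δx/2)·[f(x_0) + 2f(x_1) + ... + 2f(x_{5}) + f(x_6)].
Sum ≈ -12.7546.

-12.7546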